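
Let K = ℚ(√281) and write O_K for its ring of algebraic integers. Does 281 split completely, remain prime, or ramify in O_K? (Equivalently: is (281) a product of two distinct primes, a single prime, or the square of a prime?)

p ramifies

Since 281 ≡ 1 mod 4, the ring of integers is ℤ[(1+√281)/2] with discriminant 281.
Ramification test: 281 | 281. The prime 281 ramifies in K.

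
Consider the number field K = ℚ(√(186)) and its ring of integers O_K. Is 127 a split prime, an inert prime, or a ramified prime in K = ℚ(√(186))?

127 remains inert

186 mod 4 = 2, hence disc K = 4·186 = 744 and O_K = ℤ[√186].
127 ∤ 744, so 127 is unramified.
Legendre symbol by Euler's criterion: (186/127) ≡ 186^63 ≡ 126 (mod 127), i.e. (186/127) = -1.
d is a non-residue mod p, hence 127 remains inert in O_K.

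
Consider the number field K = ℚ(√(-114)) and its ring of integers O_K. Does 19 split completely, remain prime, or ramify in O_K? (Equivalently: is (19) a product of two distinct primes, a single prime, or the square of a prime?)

ramifies in O_K

-114 mod 4 = 2, hence disc K = 4·(-114) = -456 and O_K = ℤ[√-114].
Ramification test: 19 | -456. The prime 19 ramifies in K.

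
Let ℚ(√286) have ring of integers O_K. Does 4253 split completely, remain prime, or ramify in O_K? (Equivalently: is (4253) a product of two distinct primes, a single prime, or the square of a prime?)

286 mod 4 = 2, hence disc K = 4·286 = 1144 and O_K = ℤ[√286].
Since gcd(4253, 1144) = 1 the prime 4253 does not ramify.
Euler's criterion: 286^2126 mod 4253 = 4252. Thus (286|4253) = -1.
d is a non-residue mod p, hence 4253 remains inert in O_K.

inert — (4253) stays prime in O_K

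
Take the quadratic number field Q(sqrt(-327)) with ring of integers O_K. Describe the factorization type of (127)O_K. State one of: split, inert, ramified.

-327 mod 4 = 1, hence disc K = -327 and O_K = ℤ[(1+√-327)/2].
127 ∤ -327, so 127 is unramified.
(-327/127) = 54^63 mod 127 = 126, giving Legendre symbol -1.
d is a non-residue mod p, hence 127 remains inert in O_K.

inert — (127) stays prime in O_K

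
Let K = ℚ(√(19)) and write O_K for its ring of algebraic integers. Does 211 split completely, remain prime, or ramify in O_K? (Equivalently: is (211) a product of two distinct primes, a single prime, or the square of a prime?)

splits completely

d = 19 ≡ 3 (mod 4), so O_K = ℤ[√19] and disc(K) = 4d = 76.
disc(K) = 76 is not divisible by 211; 211 is unramified.
Compute (19/211) via Euler: 19^((211-1)/2) mod 211 = 1, so (19/211) = 1.
(19/211) = 1, so 211 splits.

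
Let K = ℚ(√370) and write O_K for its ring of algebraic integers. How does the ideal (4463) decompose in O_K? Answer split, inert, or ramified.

370 mod 4 = 2, hence disc K = 4·370 = 1480 and O_K = ℤ[√370].
4463 ∤ 1480, so 4463 is unramified.
Euler's criterion: 370^2231 mod 4463 = 1. Thus (370|4463) = 1.
d is a quadratic residue mod p, hence 4463 splits in O_K.

4463 splits in O_K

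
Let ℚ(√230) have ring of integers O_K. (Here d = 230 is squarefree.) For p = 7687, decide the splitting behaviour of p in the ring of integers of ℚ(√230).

230 mod 4 = 2, hence disc K = 4·230 = 920 and O_K = ℤ[√230].
7687 ∤ 920, so 7687 is unramified.
Euler's criterion: 230^3843 mod 7687 = 7686. Thus (230|7687) = -1.
(230/7687) = -1, so 7687 is inert.

remains prime (inert)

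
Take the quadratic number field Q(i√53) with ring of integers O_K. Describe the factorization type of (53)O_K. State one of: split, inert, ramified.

ramifies in O_K

Since -53 ≢ 1 mod 4, the ring of integers is ℤ[√-53] with discriminant 4·(-53) = -212.
53 divides disc(K) = -212, so 53 ramifies.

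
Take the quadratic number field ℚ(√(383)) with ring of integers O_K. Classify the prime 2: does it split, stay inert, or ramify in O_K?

p ramifies

Since 383 ≢ 1 mod 4, the ring of integers is ℤ[√383] with discriminant 4·383 = 1532.
disc(K) = 1532 = 2·766, so p = 2 is ramified.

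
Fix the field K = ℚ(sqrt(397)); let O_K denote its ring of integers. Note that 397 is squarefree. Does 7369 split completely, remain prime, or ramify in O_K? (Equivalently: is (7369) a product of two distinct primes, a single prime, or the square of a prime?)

397 mod 4 = 1, hence disc K = 397 and O_K = ℤ[(1+√397)/2].
disc(K) = 397 is not divisible by 7369; 7369 is unramified.
Euler's criterion: 397^3684 mod 7369 = 7368. Thus (397|7369) = -1.
(397/7369) = -1, so 7369 is inert.

p is inert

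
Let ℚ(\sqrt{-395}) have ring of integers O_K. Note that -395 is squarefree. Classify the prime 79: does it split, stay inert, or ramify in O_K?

ramified

Since -395 ≡ 1 mod 4, the ring of integers is ℤ[(1+√-395)/2] with discriminant -395.
Ramification test: 79 | -395. The prime 79 ramifies in K.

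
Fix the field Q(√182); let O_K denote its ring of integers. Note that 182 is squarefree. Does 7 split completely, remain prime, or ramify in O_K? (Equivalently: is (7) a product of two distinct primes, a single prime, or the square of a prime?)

182 mod 4 = 2, hence disc K = 4·182 = 728 and O_K = ℤ[√182].
Ramification test: 7 | 728. The prime 7 ramifies in K.

7 is ramified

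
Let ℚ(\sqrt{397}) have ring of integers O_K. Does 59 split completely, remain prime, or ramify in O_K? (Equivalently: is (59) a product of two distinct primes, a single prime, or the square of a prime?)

397 mod 4 = 1, hence disc K = 397 and O_K = ℤ[(1+√397)/2].
59 ∤ 397, so 59 is unramified.
Compute (397/59) via Euler: 43^((59-1)/2) mod 59 = 58, so (397/59) = -1.
d is a non-residue mod p, hence 59 remains inert in O_K.

inert — (59) stays prime in O_K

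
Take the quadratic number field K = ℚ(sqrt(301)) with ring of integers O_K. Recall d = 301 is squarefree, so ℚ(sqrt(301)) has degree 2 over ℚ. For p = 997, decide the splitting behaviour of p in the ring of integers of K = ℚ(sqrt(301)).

d = 301 ≡ 1 (mod 4), so O_K = ℤ[(1+√301)/2] and disc(K) = d = 301.
disc(K) = 301 is not divisible by 997; 997 is unramified.
(301/997) = 301^498 mod 997 = 1, giving Legendre symbol 1.
d is a quadratic residue mod p, hence 997 splits in O_K.

split — (997) = 𝔭₁𝔭₂ with 𝔭₁ ≠ 𝔭₂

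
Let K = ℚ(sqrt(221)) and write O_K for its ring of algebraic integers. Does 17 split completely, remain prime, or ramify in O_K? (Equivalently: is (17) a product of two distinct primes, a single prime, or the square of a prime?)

221 mod 4 = 1, hence disc K = 221 and O_K = ℤ[(1+√221)/2].
Ramification test: 17 | 221. The prime 17 ramifies in K.

ramifies in O_K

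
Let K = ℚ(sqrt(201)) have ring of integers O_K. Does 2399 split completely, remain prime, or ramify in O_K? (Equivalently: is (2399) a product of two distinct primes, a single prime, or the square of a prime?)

d = 201 ≡ 1 (mod 4), so O_K = ℤ[(1+√201)/2] and disc(K) = d = 201.
2399 ∤ 201, so 2399 is unramified.
Legendre symbol by Euler's criterion: (201/2399) ≡ 201^1199 ≡ 2398 (mod 2399), i.e. (201/2399) = -1.
Legendre symbol -1 ⇒ 2399 is inert.

inert — (2399) stays prime in O_K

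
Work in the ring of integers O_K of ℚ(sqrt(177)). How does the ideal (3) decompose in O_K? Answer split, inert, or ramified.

ramified

d = 177 ≡ 1 (mod 4), so O_K = ℤ[(1+√177)/2] and disc(K) = d = 177.
3 divides disc(K) = 177, so 3 ramifies.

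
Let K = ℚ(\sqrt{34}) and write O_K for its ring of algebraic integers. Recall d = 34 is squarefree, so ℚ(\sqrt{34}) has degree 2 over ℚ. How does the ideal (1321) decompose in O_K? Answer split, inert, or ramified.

d = 34 ≡ 2 (mod 4), so O_K = ℤ[√34] and disc(K) = 4d = 136.
disc(K) = 136 is not divisible by 1321; 1321 is unramified.
(34/1321) = 34^660 mod 1321 = 1320, giving Legendre symbol -1.
Legendre symbol -1 ⇒ 1321 is inert.

inert — (1321) stays prime in O_K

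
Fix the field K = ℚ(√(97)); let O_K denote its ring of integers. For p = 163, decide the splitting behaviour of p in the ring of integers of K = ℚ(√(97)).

Since 97 ≡ 1 mod 4, the ring of integers is ℤ[(1+√97)/2] with discriminant 97.
Since gcd(163, 97) = 1 the prime 163 does not ramify.
Legendre symbol by Euler's criterion: (97/163) ≡ 97^81 ≡ 1 (mod 163), i.e. (97/163) = 1.
Legendre symbol 1 ⇒ 163 is split.

163 splits in O_K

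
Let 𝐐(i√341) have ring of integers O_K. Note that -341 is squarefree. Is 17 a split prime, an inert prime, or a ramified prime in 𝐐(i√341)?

17 splits in O_K

d = -341 ≡ 3 (mod 4), so O_K = ℤ[√-341] and disc(K) = 4d = -1364.
17 ∤ -1364, so 17 is unramified.
Compute (-341/17) via Euler: 16^((17-1)/2) mod 17 = 1, so (-341/17) = 1.
(-341/17) = 1, so 17 splits.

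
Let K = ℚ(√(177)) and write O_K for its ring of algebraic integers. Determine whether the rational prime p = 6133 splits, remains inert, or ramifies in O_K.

p is inert

d = 177 ≡ 1 (mod 4), so O_K = ℤ[(1+√177)/2] and disc(K) = d = 177.
6133 ∤ 177, so 6133 is unramified.
(177/6133) = 177^3066 mod 6133 = 6132, giving Legendre symbol -1.
d is a non-residue mod p, hence 6133 remains inert in O_K.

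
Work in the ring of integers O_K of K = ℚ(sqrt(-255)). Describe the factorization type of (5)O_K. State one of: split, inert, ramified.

-255 mod 4 = 1, hence disc K = -255 and O_K = ℤ[(1+√-255)/2].
disc(K) = -255 = 5·(-51), so p = 5 is ramified.

5 is ramified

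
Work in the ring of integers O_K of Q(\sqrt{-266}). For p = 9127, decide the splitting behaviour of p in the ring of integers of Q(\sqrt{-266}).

split — (9127) = 𝔭₁𝔭₂ with 𝔭₁ ≠ 𝔭₂

Since -266 ≢ 1 mod 4, the ring of integers is ℤ[√-266] with discriminant 4·(-266) = -1064.
disc(K) = -1064 is not divisible by 9127; 9127 is unramified.
Euler's criterion: (-266)^4563 mod 9127 = 1. Thus (-266|9127) = 1.
(-266/9127) = 1, so 9127 splits.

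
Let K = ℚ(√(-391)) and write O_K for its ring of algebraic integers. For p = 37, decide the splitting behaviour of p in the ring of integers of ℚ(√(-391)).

split — (37) = 𝔭₁𝔭₂ with 𝔭₁ ≠ 𝔭₂

d = -391 ≡ 1 (mod 4), so O_K = ℤ[(1+√-391)/2] and disc(K) = d = -391.
Since gcd(37, -391) = 1 the prime 37 does not ramify.
Compute (-391/37) via Euler: 16^((37-1)/2) mod 37 = 1, so (-391/37) = 1.
d is a quadratic residue mod p, hence 37 splits in O_K.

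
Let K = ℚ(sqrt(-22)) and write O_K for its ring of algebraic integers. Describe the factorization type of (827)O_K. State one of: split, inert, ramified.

split — (827) = 𝔭₁𝔭₂ with 𝔭₁ ≠ 𝔭₂

-22 mod 4 = 2, hence disc K = 4·(-22) = -88 and O_K = ℤ[√-22].
Since gcd(827, -88) = 1 the prime 827 does not ramify.
Euler's criterion: (-22)^413 mod 827 = 1. Thus (-22|827) = 1.
Legendre symbol 1 ⇒ 827 is split.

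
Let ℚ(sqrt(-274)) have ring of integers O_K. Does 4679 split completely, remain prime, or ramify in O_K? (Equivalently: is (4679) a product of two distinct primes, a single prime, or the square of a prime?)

4679 splits in O_K

d = -274 ≡ 2 (mod 4), so O_K = ℤ[√-274] and disc(K) = 4d = -1096.
4679 ∤ -1096, so 4679 is unramified.
Compute (-274/4679) via Euler: 4405^((4679-1)/2) mod 4679 = 1, so (-274/4679) = 1.
d is a quadratic residue mod p, hence 4679 splits in O_K.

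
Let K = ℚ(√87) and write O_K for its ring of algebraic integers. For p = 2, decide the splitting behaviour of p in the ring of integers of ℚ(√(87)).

87 mod 4 = 3, hence disc K = 4·87 = 348 and O_K = ℤ[√87].
disc(K) = 348 = 2·174, so p = 2 is ramified.

p ramifies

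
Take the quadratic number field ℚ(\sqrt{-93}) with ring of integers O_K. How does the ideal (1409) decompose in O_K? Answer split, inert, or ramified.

remains prime (inert)

-93 mod 4 = 3, hence disc K = 4·(-93) = -372 and O_K = ℤ[√-93].
1409 ∤ -372, so 1409 is unramified.
(-93/1409) = 1316^704 mod 1409 = 1408, giving Legendre symbol -1.
Legendre symbol -1 ⇒ 1409 is inert.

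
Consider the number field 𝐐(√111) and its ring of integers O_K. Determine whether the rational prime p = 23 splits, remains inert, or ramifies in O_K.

inert

d = 111 ≡ 3 (mod 4), so O_K = ℤ[√111] and disc(K) = 4d = 444.
23 ∤ 444, so 23 is unramified.
Compute (111/23) via Euler: 19^((23-1)/2) mod 23 = 22, so (111/23) = -1.
(111/23) = -1, so 23 is inert.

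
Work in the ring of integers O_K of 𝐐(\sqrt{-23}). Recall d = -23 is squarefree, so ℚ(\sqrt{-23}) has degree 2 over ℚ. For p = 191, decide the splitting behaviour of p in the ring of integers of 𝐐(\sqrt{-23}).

p is inert

d = -23 ≡ 1 (mod 4), so O_K = ℤ[(1+√-23)/2] and disc(K) = d = -23.
disc(K) = -23 is not divisible by 191; 191 is unramified.
(-23/191) = 168^95 mod 191 = 190, giving Legendre symbol -1.
(-23/191) = -1, so 191 is inert.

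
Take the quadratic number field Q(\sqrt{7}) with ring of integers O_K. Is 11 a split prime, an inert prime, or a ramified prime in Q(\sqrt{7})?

inert

7 mod 4 = 3, hence disc K = 4·7 = 28 and O_K = ℤ[√7].
11 ∤ 28, so 11 is unramified.
(7/11) = 7^5 mod 11 = 10, giving Legendre symbol -1.
d is a non-residue mod p, hence 11 remains inert in O_K.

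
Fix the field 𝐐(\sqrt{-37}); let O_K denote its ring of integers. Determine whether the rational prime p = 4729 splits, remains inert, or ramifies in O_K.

d = -37 ≡ 3 (mod 4), so O_K = ℤ[√-37] and disc(K) = 4d = -148.
disc(K) = -148 is not divisible by 4729; 4729 is unramified.
(-37/4729) = 4692^2364 mod 4729 = 1, giving Legendre symbol 1.
Legendre symbol 1 ⇒ 4729 is split.

4729 splits in O_K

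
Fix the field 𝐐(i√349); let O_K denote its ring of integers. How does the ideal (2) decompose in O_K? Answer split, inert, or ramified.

-349 mod 4 = 3, hence disc K = 4·(-349) = -1396 and O_K = ℤ[√-349].
2 divides disc(K) = -1396, so 2 ramifies.

ramifies in O_K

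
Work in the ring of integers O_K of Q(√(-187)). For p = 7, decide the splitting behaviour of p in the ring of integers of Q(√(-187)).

Since -187 ≡ 1 mod 4, the ring of integers is ℤ[(1+√-187)/2] with discriminant -187.
7 ∤ -187, so 7 is unramified.
Euler's criterion: (-187)^3 mod 7 = 1. Thus (-187|7) = 1.
d is a quadratic residue mod p, hence 7 splits in O_K.

split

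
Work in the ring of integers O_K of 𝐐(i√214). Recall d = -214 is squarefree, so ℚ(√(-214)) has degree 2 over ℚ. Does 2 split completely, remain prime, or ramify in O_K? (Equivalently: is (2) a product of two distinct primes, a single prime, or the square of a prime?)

Since -214 ≢ 1 mod 4, the ring of integers is ℤ[√-214] with discriminant 4·(-214) = -856.
Ramification test: 2 | -856. The prime 2 ramifies in K.

ramified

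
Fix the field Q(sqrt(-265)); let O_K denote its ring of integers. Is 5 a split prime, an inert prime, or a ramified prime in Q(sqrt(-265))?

ramified — (5) = 𝔭²

d = -265 ≡ 3 (mod 4), so O_K = ℤ[√-265] and disc(K) = 4d = -1060.
disc(K) = -1060 = 5·(-212), so p = 5 is ramified.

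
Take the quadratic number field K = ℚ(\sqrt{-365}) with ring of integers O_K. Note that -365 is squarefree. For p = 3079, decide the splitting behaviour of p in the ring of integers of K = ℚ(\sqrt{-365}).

p splits

d = -365 ≡ 3 (mod 4), so O_K = ℤ[√-365] and disc(K) = 4d = -1460.
Since gcd(3079, -1460) = 1 the prime 3079 does not ramify.
(-365/3079) = 2714^1539 mod 3079 = 1, giving Legendre symbol 1.
d is a quadratic residue mod p, hence 3079 splits in O_K.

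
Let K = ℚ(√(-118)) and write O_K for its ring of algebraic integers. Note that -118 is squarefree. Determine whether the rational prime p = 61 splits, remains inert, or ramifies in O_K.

Since -118 ≢ 1 mod 4, the ring of integers is ℤ[√-118] with discriminant 4·(-118) = -472.
disc(K) = -472 is not divisible by 61; 61 is unramified.
(-118/61) = 4^30 mod 61 = 1, giving Legendre symbol 1.
Legendre symbol 1 ⇒ 61 is split.

splits completely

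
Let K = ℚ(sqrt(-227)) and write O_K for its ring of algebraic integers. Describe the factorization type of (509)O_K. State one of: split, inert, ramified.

-227 mod 4 = 1, hence disc K = -227 and O_K = ℤ[(1+√-227)/2].
disc(K) = -227 is not divisible by 509; 509 is unramified.
Compute (-227/509) via Euler: 282^((509-1)/2) mod 509 = 508, so (-227/509) = -1.
(-227/509) = -1, so 509 is inert.

remains prime (inert)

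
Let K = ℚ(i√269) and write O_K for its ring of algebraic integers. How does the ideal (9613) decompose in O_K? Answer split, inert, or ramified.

remains prime (inert)

d = -269 ≡ 3 (mod 4), so O_K = ℤ[√-269] and disc(K) = 4d = -1076.
9613 ∤ -1076, so 9613 is unramified.
(-269/9613) = 9344^4806 mod 9613 = 9612, giving Legendre symbol -1.
(-269/9613) = -1, so 9613 is inert.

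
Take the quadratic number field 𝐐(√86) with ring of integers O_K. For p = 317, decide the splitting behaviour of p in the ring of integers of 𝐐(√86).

d = 86 ≡ 2 (mod 4), so O_K = ℤ[√86] and disc(K) = 4d = 344.
disc(K) = 344 is not divisible by 317; 317 is unramified.
Legendre symbol by Euler's criterion: (86/317) ≡ 86^158 ≡ 316 (mod 317), i.e. (86/317) = -1.
Legendre symbol -1 ⇒ 317 is inert.

inert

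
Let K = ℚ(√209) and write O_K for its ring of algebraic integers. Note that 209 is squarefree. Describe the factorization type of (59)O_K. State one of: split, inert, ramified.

remains prime (inert)

Since 209 ≡ 1 mod 4, the ring of integers is ℤ[(1+√209)/2] with discriminant 209.
Since gcd(59, 209) = 1 the prime 59 does not ramify.
Legendre symbol by Euler's criterion: (209/59) ≡ 209^29 ≡ 58 (mod 59), i.e. (209/59) = -1.
d is a non-residue mod p, hence 59 remains inert in O_K.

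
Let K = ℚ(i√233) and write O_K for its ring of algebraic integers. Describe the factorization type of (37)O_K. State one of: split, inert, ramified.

splits completely

Since -233 ≢ 1 mod 4, the ring of integers is ℤ[√-233] with discriminant 4·(-233) = -932.
37 ∤ -932, so 37 is unramified.
(-233/37) = 26^18 mod 37 = 1, giving Legendre symbol 1.
Legendre symbol 1 ⇒ 37 is split.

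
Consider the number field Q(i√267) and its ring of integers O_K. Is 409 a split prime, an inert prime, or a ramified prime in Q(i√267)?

splits completely

-267 mod 4 = 1, hence disc K = -267 and O_K = ℤ[(1+√-267)/2].
Since gcd(409, -267) = 1 the prime 409 does not ramify.
Euler's criterion: (-267)^204 mod 409 = 1. Thus (-267|409) = 1.
(-267/409) = 1, so 409 splits.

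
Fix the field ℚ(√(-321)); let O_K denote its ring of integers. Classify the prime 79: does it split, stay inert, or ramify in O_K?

p is inert

d = -321 ≡ 3 (mod 4), so O_K = ℤ[√-321] and disc(K) = 4d = -1284.
disc(K) = -1284 is not divisible by 79; 79 is unramified.
(-321/79) = 74^39 mod 79 = 78, giving Legendre symbol -1.
Legendre symbol -1 ⇒ 79 is inert.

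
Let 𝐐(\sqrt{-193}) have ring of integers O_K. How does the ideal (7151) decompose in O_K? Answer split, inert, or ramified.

d = -193 ≡ 3 (mod 4), so O_K = ℤ[√-193] and disc(K) = 4d = -772.
Since gcd(7151, -772) = 1 the prime 7151 does not ramify.
Legendre symbol by Euler's criterion: (-193/7151) ≡ (-193)^3575 ≡ 1 (mod 7151), i.e. (-193/7151) = 1.
Legendre symbol 1 ⇒ 7151 is split.

split — (7151) = 𝔭₁𝔭₂ with 𝔭₁ ≠ 𝔭₂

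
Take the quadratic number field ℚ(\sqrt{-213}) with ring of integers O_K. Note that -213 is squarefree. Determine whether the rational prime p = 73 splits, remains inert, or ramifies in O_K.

split — (73) = 𝔭₁𝔭₂ with 𝔭₁ ≠ 𝔭₂

d = -213 ≡ 3 (mod 4), so O_K = ℤ[√-213] and disc(K) = 4d = -852.
73 ∤ -852, so 73 is unramified.
Euler's criterion: (-213)^36 mod 73 = 1. Thus (-213|73) = 1.
(-213/73) = 1, so 73 splits.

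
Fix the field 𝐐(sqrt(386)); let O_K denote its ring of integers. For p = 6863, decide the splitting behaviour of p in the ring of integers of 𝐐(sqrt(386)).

d = 386 ≡ 2 (mod 4), so O_K = ℤ[√386] and disc(K) = 4d = 1544.
6863 ∤ 1544, so 6863 is unramified.
Legendre symbol by Euler's criterion: (386/6863) ≡ 386^3431 ≡ 1 (mod 6863), i.e. (386/6863) = 1.
Legendre symbol 1 ⇒ 6863 is split.

p splits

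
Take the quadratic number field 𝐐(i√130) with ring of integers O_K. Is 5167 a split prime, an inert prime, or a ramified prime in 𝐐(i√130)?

-130 mod 4 = 2, hence disc K = 4·(-130) = -520 and O_K = ℤ[√-130].
5167 ∤ -520, so 5167 is unramified.
(-130/5167) = 5037^2583 mod 5167 = 5166, giving Legendre symbol -1.
(-130/5167) = -1, so 5167 is inert.

5167 remains inert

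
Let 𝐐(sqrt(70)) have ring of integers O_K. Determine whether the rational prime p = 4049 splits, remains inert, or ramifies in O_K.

remains prime (inert)

Since 70 ≢ 1 mod 4, the ring of integers is ℤ[√70] with discriminant 4·70 = 280.
disc(K) = 280 is not divisible by 4049; 4049 is unramified.
Compute (70/4049) via Euler: 70^((4049-1)/2) mod 4049 = 4048, so (70/4049) = -1.
Legendre symbol -1 ⇒ 4049 is inert.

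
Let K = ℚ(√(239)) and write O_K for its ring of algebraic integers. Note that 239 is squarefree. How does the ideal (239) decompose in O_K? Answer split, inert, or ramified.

239 mod 4 = 3, hence disc K = 4·239 = 956 and O_K = ℤ[√239].
Ramification test: 239 | 956. The prime 239 ramifies in K.

ramified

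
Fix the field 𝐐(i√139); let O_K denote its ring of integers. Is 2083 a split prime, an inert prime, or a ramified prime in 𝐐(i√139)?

splits completely

Since -139 ≡ 1 mod 4, the ring of integers is ℤ[(1+√-139)/2] with discriminant -139.
disc(K) = -139 is not divisible by 2083; 2083 is unramified.
(-139/2083) = 1944^1041 mod 2083 = 1, giving Legendre symbol 1.
d is a quadratic residue mod p, hence 2083 splits in O_K.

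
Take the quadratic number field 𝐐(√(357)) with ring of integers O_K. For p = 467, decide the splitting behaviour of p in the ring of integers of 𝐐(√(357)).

357 mod 4 = 1, hence disc K = 357 and O_K = ℤ[(1+√357)/2].
467 ∤ 357, so 467 is unramified.
(357/467) = 357^233 mod 467 = 1, giving Legendre symbol 1.
d is a quadratic residue mod p, hence 467 splits in O_K.

p splits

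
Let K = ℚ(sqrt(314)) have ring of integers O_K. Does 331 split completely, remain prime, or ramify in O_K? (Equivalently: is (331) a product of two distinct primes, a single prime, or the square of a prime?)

Since 314 ≢ 1 mod 4, the ring of integers is ℤ[√314] with discriminant 4·314 = 1256.
Since gcd(331, 1256) = 1 the prime 331 does not ramify.
Euler's criterion: 314^165 mod 331 = 330. Thus (314|331) = -1.
(314/331) = -1, so 331 is inert.

inert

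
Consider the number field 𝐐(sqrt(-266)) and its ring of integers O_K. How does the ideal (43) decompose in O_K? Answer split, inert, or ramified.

Since -266 ≢ 1 mod 4, the ring of integers is ℤ[√-266] with discriminant 4·(-266) = -1064.
43 ∤ -1064, so 43 is unramified.
Euler's criterion: (-266)^21 mod 43 = 1. Thus (-266|43) = 1.
Legendre symbol 1 ⇒ 43 is split.

split — (43) = 𝔭₁𝔭₂ with 𝔭₁ ≠ 𝔭₂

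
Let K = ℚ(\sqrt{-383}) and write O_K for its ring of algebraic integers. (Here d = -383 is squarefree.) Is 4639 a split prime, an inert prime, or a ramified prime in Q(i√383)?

d = -383 ≡ 1 (mod 4), so O_K = ℤ[(1+√-383)/2] and disc(K) = d = -383.
disc(K) = -383 is not divisible by 4639; 4639 is unramified.
(-383/4639) = 4256^2319 mod 4639 = 1, giving Legendre symbol 1.
(-383/4639) = 1, so 4639 splits.

4639 splits in O_K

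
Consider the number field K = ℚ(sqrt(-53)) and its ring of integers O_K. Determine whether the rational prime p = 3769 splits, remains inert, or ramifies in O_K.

d = -53 ≡ 3 (mod 4), so O_K = ℤ[√-53] and disc(K) = 4d = -212.
Since gcd(3769, -212) = 1 the prime 3769 does not ramify.
(-53/3769) = 3716^1884 mod 3769 = 1, giving Legendre symbol 1.
(-53/3769) = 1, so 3769 splits.

splits completely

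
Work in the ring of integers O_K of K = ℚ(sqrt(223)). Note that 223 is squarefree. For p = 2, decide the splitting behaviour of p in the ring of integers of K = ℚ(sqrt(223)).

ramified — (2) = 𝔭²

Since 223 ≢ 1 mod 4, the ring of integers is ℤ[√223] with discriminant 4·223 = 892.
Ramification test: 2 | 892. The prime 2 ramifies in K.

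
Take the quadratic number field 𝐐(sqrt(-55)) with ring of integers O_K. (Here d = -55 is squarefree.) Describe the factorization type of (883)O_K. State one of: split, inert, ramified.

883 remains inert

Since -55 ≡ 1 mod 4, the ring of integers is ℤ[(1+√-55)/2] with discriminant -55.
Since gcd(883, -55) = 1 the prime 883 does not ramify.
Compute (-55/883) via Euler: 828^((883-1)/2) mod 883 = 882, so (-55/883) = -1.
(-55/883) = -1, so 883 is inert.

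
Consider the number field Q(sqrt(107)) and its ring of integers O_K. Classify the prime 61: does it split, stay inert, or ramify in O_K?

split — (61) = 𝔭₁𝔭₂ with 𝔭₁ ≠ 𝔭₂

107 mod 4 = 3, hence disc K = 4·107 = 428 and O_K = ℤ[√107].
61 ∤ 428, so 61 is unramified.
Euler's criterion: 107^30 mod 61 = 1. Thus (107|61) = 1.
(107/61) = 1, so 61 splits.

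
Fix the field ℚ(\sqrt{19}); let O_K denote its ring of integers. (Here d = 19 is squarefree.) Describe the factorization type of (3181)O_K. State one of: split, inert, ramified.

inert

Since 19 ≢ 1 mod 4, the ring of integers is ℤ[√19] with discriminant 4·19 = 76.
Since gcd(3181, 76) = 1 the prime 3181 does not ramify.
Compute (19/3181) via Euler: 19^((3181-1)/2) mod 3181 = 3180, so (19/3181) = -1.
Legendre symbol -1 ⇒ 3181 is inert.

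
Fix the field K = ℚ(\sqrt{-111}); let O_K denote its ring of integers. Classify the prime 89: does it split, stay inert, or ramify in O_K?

splits completely

-111 mod 4 = 1, hence disc K = -111 and O_K = ℤ[(1+√-111)/2].
89 ∤ -111, so 89 is unramified.
Compute (-111/89) via Euler: 67^((89-1)/2) mod 89 = 1, so (-111/89) = 1.
(-111/89) = 1, so 89 splits.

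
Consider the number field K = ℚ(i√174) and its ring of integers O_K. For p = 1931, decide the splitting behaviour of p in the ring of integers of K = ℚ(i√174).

1931 remains inert

-174 mod 4 = 2, hence disc K = 4·(-174) = -696 and O_K = ℤ[√-174].
disc(K) = -696 is not divisible by 1931; 1931 is unramified.
Compute (-174/1931) via Euler: 1757^((1931-1)/2) mod 1931 = 1930, so (-174/1931) = -1.
(-174/1931) = -1, so 1931 is inert.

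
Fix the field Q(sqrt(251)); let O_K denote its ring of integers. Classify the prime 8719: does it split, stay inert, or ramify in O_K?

split — (8719) = 𝔭₁𝔭₂ with 𝔭₁ ≠ 𝔭₂

Since 251 ≢ 1 mod 4, the ring of integers is ℤ[√251] with discriminant 4·251 = 1004.
disc(K) = 1004 is not divisible by 8719; 8719 is unramified.
Compute (251/8719) via Euler: 251^((8719-1)/2) mod 8719 = 1, so (251/8719) = 1.
(251/8719) = 1, so 8719 splits.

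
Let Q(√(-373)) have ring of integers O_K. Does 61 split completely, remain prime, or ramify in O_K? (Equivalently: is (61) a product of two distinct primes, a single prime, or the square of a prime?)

61 remains inert

Since -373 ≢ 1 mod 4, the ring of integers is ℤ[√-373] with discriminant 4·(-373) = -1492.
disc(K) = -1492 is not divisible by 61; 61 is unramified.
Euler's criterion: (-373)^30 mod 61 = 60. Thus (-373|61) = -1.
Legendre symbol -1 ⇒ 61 is inert.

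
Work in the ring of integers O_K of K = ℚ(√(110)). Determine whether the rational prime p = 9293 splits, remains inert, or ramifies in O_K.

split

110 mod 4 = 2, hence disc K = 4·110 = 440 and O_K = ℤ[√110].
9293 ∤ 440, so 9293 is unramified.
(110/9293) = 110^4646 mod 9293 = 1, giving Legendre symbol 1.
(110/9293) = 1, so 9293 splits.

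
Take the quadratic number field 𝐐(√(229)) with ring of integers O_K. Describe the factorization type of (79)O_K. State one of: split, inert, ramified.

229 mod 4 = 1, hence disc K = 229 and O_K = ℤ[(1+√229)/2].
disc(K) = 229 is not divisible by 79; 79 is unramified.
Euler's criterion: 229^39 mod 79 = 78. Thus (229|79) = -1.
(229/79) = -1, so 79 is inert.

79 remains inert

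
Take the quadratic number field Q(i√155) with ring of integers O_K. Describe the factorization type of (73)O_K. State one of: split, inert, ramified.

splits completely

d = -155 ≡ 1 (mod 4), so O_K = ℤ[(1+√-155)/2] and disc(K) = d = -155.
disc(K) = -155 is not divisible by 73; 73 is unramified.
(-155/73) = 64^36 mod 73 = 1, giving Legendre symbol 1.
d is a quadratic residue mod p, hence 73 splits in O_K.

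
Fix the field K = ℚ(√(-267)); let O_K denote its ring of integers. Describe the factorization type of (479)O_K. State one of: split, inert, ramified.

479 remains inert

d = -267 ≡ 1 (mod 4), so O_K = ℤ[(1+√-267)/2] and disc(K) = d = -267.
Since gcd(479, -267) = 1 the prime 479 does not ramify.
(-267/479) = 212^239 mod 479 = 478, giving Legendre symbol -1.
d is a non-residue mod p, hence 479 remains inert in O_K.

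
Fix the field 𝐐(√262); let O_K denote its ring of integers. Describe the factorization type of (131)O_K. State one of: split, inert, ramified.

ramified — (131) = 𝔭²

Since 262 ≢ 1 mod 4, the ring of integers is ℤ[√262] with discriminant 4·262 = 1048.
disc(K) = 1048 = 131·8, so p = 131 is ramified.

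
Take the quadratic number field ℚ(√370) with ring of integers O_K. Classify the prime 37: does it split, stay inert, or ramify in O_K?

370 mod 4 = 2, hence disc K = 4·370 = 1480 and O_K = ℤ[√370].
disc(K) = 1480 = 37·40, so p = 37 is ramified.

ramifies in O_K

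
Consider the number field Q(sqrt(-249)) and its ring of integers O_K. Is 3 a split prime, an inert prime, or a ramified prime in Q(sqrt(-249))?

-249 mod 4 = 3, hence disc K = 4·(-249) = -996 and O_K = ℤ[√-249].
Ramification test: 3 | -996. The prime 3 ramifies in K.

p ramifies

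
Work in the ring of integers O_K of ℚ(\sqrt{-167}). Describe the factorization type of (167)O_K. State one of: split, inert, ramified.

167 is ramified

d = -167 ≡ 1 (mod 4), so O_K = ℤ[(1+√-167)/2] and disc(K) = d = -167.
Ramification test: 167 | -167. The prime 167 ramifies in K.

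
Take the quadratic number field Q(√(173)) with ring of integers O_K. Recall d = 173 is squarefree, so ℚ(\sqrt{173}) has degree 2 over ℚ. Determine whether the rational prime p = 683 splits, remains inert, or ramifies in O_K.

p splits

Since 173 ≡ 1 mod 4, the ring of integers is ℤ[(1+√173)/2] with discriminant 173.
disc(K) = 173 is not divisible by 683; 683 is unramified.
Compute (173/683) via Euler: 173^((683-1)/2) mod 683 = 1, so (173/683) = 1.
Legendre symbol 1 ⇒ 683 is split.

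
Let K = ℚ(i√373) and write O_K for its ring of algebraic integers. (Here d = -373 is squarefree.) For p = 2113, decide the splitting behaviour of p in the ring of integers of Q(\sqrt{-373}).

2113 remains inert

Since -373 ≢ 1 mod 4, the ring of integers is ℤ[√-373] with discriminant 4·(-373) = -1492.
Since gcd(2113, -1492) = 1 the prime 2113 does not ramify.
Compute (-373/2113) via Euler: 1740^((2113-1)/2) mod 2113 = 2112, so (-373/2113) = -1.
d is a non-residue mod p, hence 2113 remains inert in O_K.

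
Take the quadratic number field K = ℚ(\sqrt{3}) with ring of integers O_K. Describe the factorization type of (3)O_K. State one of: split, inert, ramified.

3 is ramified

3 mod 4 = 3, hence disc K = 4·3 = 12 and O_K = ℤ[√3].
Ramification test: 3 | 12. The prime 3 ramifies in K.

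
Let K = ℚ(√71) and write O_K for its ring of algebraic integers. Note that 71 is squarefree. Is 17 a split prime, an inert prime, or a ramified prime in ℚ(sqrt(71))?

inert

Since 71 ≢ 1 mod 4, the ring of integers is ℤ[√71] with discriminant 4·71 = 284.
17 ∤ 284, so 17 is unramified.
(71/17) = 3^8 mod 17 = 16, giving Legendre symbol -1.
(71/17) = -1, so 17 is inert.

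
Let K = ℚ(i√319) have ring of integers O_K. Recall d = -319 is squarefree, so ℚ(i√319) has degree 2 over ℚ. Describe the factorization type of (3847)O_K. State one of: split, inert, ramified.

split — (3847) = 𝔭₁𝔭₂ with 𝔭₁ ≠ 𝔭₂

d = -319 ≡ 1 (mod 4), so O_K = ℤ[(1+√-319)/2] and disc(K) = d = -319.
Since gcd(3847, -319) = 1 the prime 3847 does not ramify.
Legendre symbol by Euler's criterion: (-319/3847) ≡ (-319)^1923 ≡ 1 (mod 3847), i.e. (-319/3847) = 1.
Legendre symbol 1 ⇒ 3847 is split.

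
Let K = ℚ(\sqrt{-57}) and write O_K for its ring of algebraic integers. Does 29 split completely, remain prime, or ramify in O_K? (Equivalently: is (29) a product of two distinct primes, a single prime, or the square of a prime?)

Since -57 ≢ 1 mod 4, the ring of integers is ℤ[√-57] with discriminant 4·(-57) = -228.
disc(K) = -228 is not divisible by 29; 29 is unramified.
(-57/29) = 1^14 mod 29 = 1, giving Legendre symbol 1.
d is a quadratic residue mod p, hence 29 splits in O_K.

splits completely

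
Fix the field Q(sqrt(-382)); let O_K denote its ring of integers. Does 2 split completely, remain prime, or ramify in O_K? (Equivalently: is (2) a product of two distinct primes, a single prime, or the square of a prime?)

Since -382 ≢ 1 mod 4, the ring of integers is ℤ[√-382] with discriminant 4·(-382) = -1528.
Ramification test: 2 | -1528. The prime 2 ramifies in K.

ramified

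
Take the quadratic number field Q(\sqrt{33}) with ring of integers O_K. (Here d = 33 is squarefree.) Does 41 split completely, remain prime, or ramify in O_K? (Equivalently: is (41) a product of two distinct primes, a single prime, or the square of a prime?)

d = 33 ≡ 1 (mod 4), so O_K = ℤ[(1+√33)/2] and disc(K) = d = 33.
Since gcd(41, 33) = 1 the prime 41 does not ramify.
Euler's criterion: 33^20 mod 41 = 1. Thus (33|41) = 1.
d is a quadratic residue mod p, hence 41 splits in O_K.

splits completely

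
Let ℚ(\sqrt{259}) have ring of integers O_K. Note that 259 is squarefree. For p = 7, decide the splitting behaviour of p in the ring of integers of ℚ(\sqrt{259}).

7 is ramified

Since 259 ≢ 1 mod 4, the ring of integers is ℤ[√259] with discriminant 4·259 = 1036.
Ramification test: 7 | 1036. The prime 7 ramifies in K.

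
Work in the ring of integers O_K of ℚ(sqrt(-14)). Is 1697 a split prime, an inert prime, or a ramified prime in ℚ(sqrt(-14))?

Since -14 ≢ 1 mod 4, the ring of integers is ℤ[√-14] with discriminant 4·(-14) = -56.
Since gcd(1697, -56) = 1 the prime 1697 does not ramify.
Euler's criterion: (-14)^848 mod 1697 = 1696. Thus (-14|1697) = -1.
Legendre symbol -1 ⇒ 1697 is inert.

inert — (1697) stays prime in O_K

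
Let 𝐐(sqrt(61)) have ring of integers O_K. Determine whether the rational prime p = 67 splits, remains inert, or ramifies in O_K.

67 remains inert

d = 61 ≡ 1 (mod 4), so O_K = ℤ[(1+√61)/2] and disc(K) = d = 61.
67 ∤ 61, so 67 is unramified.
Legendre symbol by Euler's criterion: (61/67) ≡ 61^33 ≡ 66 (mod 67), i.e. (61/67) = -1.
Legendre symbol -1 ⇒ 67 is inert.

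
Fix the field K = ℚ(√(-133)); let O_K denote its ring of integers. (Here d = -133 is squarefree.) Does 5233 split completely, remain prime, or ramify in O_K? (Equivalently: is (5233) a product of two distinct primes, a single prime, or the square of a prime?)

d = -133 ≡ 3 (mod 4), so O_K = ℤ[√-133] and disc(K) = 4d = -532.
Since gcd(5233, -532) = 1 the prime 5233 does not ramify.
Legendre symbol by Euler's criterion: (-133/5233) ≡ (-133)^2616 ≡ 5232 (mod 5233), i.e. (-133/5233) = -1.
Legendre symbol -1 ⇒ 5233 is inert.

inert — (5233) stays prime in O_K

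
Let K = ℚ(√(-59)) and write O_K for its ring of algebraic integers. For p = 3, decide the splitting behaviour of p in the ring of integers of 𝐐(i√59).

-59 mod 4 = 1, hence disc K = -59 and O_K = ℤ[(1+√-59)/2].
Since gcd(3, -59) = 1 the prime 3 does not ramify.
Euler's criterion: (-59)^1 mod 3 = 1. Thus (-59|3) = 1.
(-59/3) = 1, so 3 splits.

splits completely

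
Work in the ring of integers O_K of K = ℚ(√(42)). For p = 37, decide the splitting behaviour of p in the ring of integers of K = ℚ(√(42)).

inert

Since 42 ≢ 1 mod 4, the ring of integers is ℤ[√42] with discriminant 4·42 = 168.
37 ∤ 168, so 37 is unramified.
Compute (42/37) via Euler: 5^((37-1)/2) mod 37 = 36, so (42/37) = -1.
d is a non-residue mod p, hence 37 remains inert in O_K.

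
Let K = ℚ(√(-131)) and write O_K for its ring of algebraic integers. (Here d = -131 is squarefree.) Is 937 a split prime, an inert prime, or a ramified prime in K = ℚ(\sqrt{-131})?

d = -131 ≡ 1 (mod 4), so O_K = ℤ[(1+√-131)/2] and disc(K) = d = -131.
disc(K) = -131 is not divisible by 937; 937 is unramified.
Compute (-131/937) via Euler: 806^((937-1)/2) mod 937 = 1, so (-131/937) = 1.
d is a quadratic residue mod p, hence 937 splits in O_K.

split — (937) = 𝔭₁𝔭₂ with 𝔭₁ ≠ 𝔭₂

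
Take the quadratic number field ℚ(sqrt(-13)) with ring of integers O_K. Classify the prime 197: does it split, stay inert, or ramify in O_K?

d = -13 ≡ 3 (mod 4), so O_K = ℤ[√-13] and disc(K) = 4d = -52.
Since gcd(197, -52) = 1 the prime 197 does not ramify.
(-13/197) = 184^98 mod 197 = 196, giving Legendre symbol -1.
d is a non-residue mod p, hence 197 remains inert in O_K.

inert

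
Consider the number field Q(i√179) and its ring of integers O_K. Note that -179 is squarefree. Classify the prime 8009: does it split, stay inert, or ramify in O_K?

8009 remains inert

Since -179 ≡ 1 mod 4, the ring of integers is ℤ[(1+√-179)/2] with discriminant -179.
8009 ∤ -179, so 8009 is unramified.
Compute (-179/8009) via Euler: 7830^((8009-1)/2) mod 8009 = 8008, so (-179/8009) = -1.
Legendre symbol -1 ⇒ 8009 is inert.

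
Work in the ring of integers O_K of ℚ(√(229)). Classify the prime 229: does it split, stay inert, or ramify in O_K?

229 mod 4 = 1, hence disc K = 229 and O_K = ℤ[(1+√229)/2].
disc(K) = 229 = 229·1, so p = 229 is ramified.

229 is ramified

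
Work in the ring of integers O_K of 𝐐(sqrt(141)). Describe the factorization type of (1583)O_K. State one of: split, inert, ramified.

d = 141 ≡ 1 (mod 4), so O_K = ℤ[(1+√141)/2] and disc(K) = d = 141.
1583 ∤ 141, so 1583 is unramified.
Euler's criterion: 141^791 mod 1583 = 1582. Thus (141|1583) = -1.
Legendre symbol -1 ⇒ 1583 is inert.

1583 remains inert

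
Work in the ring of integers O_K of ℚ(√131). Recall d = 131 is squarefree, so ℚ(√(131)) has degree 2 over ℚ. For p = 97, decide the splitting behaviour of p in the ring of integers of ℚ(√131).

d = 131 ≡ 3 (mod 4), so O_K = ℤ[√131] and disc(K) = 4d = 524.
97 ∤ 524, so 97 is unramified.
Legendre symbol by Euler's criterion: (131/97) ≡ 131^48 ≡ 96 (mod 97), i.e. (131/97) = -1.
d is a non-residue mod p, hence 97 remains inert in O_K.

remains prime (inert)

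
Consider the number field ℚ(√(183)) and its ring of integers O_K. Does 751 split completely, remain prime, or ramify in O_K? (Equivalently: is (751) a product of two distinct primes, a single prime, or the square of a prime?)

183 mod 4 = 3, hence disc K = 4·183 = 732 and O_K = ℤ[√183].
751 ∤ 732, so 751 is unramified.
(183/751) = 183^375 mod 751 = 750, giving Legendre symbol -1.
(183/751) = -1, so 751 is inert.

remains prime (inert)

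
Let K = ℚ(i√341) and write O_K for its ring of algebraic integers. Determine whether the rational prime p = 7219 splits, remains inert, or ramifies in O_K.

7219 splits in O_K

-341 mod 4 = 3, hence disc K = 4·(-341) = -1364 and O_K = ℤ[√-341].
disc(K) = -1364 is not divisible by 7219; 7219 is unramified.
Compute (-341/7219) via Euler: 6878^((7219-1)/2) mod 7219 = 1, so (-341/7219) = 1.
d is a quadratic residue mod p, hence 7219 splits in O_K.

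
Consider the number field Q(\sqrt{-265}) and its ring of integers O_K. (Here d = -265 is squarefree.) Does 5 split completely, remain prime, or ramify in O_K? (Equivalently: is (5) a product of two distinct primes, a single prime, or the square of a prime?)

Since -265 ≢ 1 mod 4, the ring of integers is ℤ[√-265] with discriminant 4·(-265) = -1060.
disc(K) = -1060 = 5·(-212), so p = 5 is ramified.

5 is ramified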